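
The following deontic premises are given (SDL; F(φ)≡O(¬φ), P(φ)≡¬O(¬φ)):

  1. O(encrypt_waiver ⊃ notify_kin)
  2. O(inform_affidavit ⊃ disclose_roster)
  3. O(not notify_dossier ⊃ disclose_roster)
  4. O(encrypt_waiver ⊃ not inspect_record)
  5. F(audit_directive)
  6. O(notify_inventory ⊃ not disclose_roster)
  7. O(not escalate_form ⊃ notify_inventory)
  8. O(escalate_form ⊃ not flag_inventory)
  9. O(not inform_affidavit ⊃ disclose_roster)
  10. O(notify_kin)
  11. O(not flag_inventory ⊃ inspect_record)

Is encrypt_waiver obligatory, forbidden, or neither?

Forbidden

By case analysis on inform_affidavit: premise 2 gives O(inform_affidavit ⊃ disclose_roster) and premise 9 gives O(not inform_affidavit ⊃ disclose_roster), so O(disclose_roster) either way.
Premise 6 is O(notify_inventory ⊃ not disclose_roster); contrapositively O(disclose_roster ⊃ not notify_inventory). Since O(disclose_roster) holds, K gives O(not notify_inventory).
Premise 7, O(not escalate_form ⊃ notify_inventory), contraposes to O(not notify_inventory ⊃ escalate_form); with O(not notify_inventory) we get O(escalate_form).
With premise 8, O(escalate_form ⊃ not flag_inventory), the K-axiom yields O(not flag_inventory).
With premise 11, O(not flag_inventory ⊃ inspect_record), the K-axiom yields O(inspect_record).
Premise 4, O(encrypt_waiver ⊃ not inspect_record), contraposes to O(inspect_record ⊃ not encrypt_waiver); with O(inspect_record) we get O(not encrypt_waiver).
Premises 1, 3, 5, 10 do not contribute to this derivation.
Thus O(not encrypt_waiver), which is F(encrypt_waiver): encrypt_waiver is forbidden.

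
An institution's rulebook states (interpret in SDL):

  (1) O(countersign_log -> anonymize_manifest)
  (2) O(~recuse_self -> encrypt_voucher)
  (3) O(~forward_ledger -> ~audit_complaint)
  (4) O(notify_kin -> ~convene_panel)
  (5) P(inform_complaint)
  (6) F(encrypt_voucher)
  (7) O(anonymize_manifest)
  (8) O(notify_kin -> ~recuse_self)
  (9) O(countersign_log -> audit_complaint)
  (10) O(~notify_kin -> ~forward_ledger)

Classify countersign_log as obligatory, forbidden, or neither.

Forbidden

F(encrypt_voucher) at premise 6 means O(~encrypt_voucher).
The contrapositive of premise 2 (O(~recuse_self -> encrypt_voucher)) is O(~encrypt_voucher -> recuse_self), and O(~encrypt_voucher) is already established, so O(recuse_self).
Premise 8 is O(notify_kin -> ~recuse_self); contrapositively O(recuse_self -> ~notify_kin). Since O(recuse_self) holds, K gives O(~notify_kin).
Premise 10 is O(~notify_kin -> ~forward_ledger); since O(~notify_kin), deontic closure gives O(~forward_ledger).
Premise 3 is O(~forward_ledger -> ~audit_complaint); since O(~forward_ledger), deontic closure gives O(~audit_complaint).
Premise 9 is O(countersign_log -> audit_complaint); contrapositively O(~audit_complaint -> ~countersign_log). Since O(~audit_complaint) holds, K gives O(~countersign_log).
Premises 1, 4, 5, 7 do not contribute to this derivation.
Thus O(~countersign_log), which is F(countersign_log): countersign_log is forbidden.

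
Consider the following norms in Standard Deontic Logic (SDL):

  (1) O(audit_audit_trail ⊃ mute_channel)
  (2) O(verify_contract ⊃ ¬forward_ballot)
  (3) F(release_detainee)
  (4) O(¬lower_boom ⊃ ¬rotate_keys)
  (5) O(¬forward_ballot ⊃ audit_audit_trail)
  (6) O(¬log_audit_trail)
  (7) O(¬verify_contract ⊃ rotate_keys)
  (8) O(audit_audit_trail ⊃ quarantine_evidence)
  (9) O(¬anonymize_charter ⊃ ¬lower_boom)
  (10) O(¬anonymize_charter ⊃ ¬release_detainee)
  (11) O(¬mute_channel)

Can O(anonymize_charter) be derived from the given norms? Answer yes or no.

Yes

Premise 11 states O(¬mute_channel) outright.
Premise 1, O(audit_audit_trail ⊃ mute_channel), contraposes to O(¬mute_channel ⊃ ¬audit_audit_trail); with O(¬mute_channel) we get O(¬audit_audit_trail).
Premise 5, O(¬forward_ballot ⊃ audit_audit_trail), contraposes to O(¬audit_audit_trail ⊃ forward_ballot); with O(¬audit_audit_trail) we get O(forward_ballot).
The contrapositive of premise 2 (O(verify_contract ⊃ ¬forward_ballot)) is O(forward_ballot ⊃ ¬verify_contract), and O(forward_ballot) is already established, so O(¬verify_contract).
Premise 7 is O(¬verify_contract ⊃ rotate_keys); since O(¬verify_contract), deontic closure gives O(rotate_keys).
The contrapositive of premise 4 (O(¬lower_boom ⊃ ¬rotate_keys)) is O(rotate_keys ⊃ lower_boom), and O(rotate_keys) is already established, so O(lower_boom).
Premise 9, O(¬anonymize_charter ⊃ ¬lower_boom), contraposes to O(lower_boom ⊃ anonymize_charter); with O(lower_boom) we get O(anonymize_charter).
Premises 3, 6, 8, 10 do not contribute to this derivation.
So O(anonymize_charter) follows.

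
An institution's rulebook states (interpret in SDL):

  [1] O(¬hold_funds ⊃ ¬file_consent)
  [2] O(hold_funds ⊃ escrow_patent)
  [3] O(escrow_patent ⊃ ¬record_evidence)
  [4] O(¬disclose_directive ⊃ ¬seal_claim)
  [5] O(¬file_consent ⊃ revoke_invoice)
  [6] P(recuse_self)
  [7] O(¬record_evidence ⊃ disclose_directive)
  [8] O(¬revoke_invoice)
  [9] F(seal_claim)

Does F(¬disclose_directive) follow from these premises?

Yes

Premise 8 gives O(¬revoke_invoice).
Premise 5 is O(¬file_consent ⊃ revoke_invoice); contrapositively O(¬revoke_invoice ⊃ file_consent). Since O(¬revoke_invoice) holds, K gives O(file_consent).
Premise 1 is O(¬hold_funds ⊃ ¬file_consent); contrapositively O(file_consent ⊃ hold_funds). Since O(file_consent) holds, K gives O(hold_funds).
Applying K to premise 2 (O(hold_funds ⊃ escrow_patent)) and O(hold_funds) yields O(escrow_patent).
Premise 3 is O(escrow_patent ⊃ ¬record_evidence); since O(escrow_patent), deontic closure gives O(¬record_evidence).
With premise 7, O(¬record_evidence ⊃ disclose_directive), the K-axiom yields O(disclose_directive).
Premises 4, 6, 9 do not contribute to this derivation.
So O(disclose_directive) holds, i.e. F(¬disclose_directive). The claim follows.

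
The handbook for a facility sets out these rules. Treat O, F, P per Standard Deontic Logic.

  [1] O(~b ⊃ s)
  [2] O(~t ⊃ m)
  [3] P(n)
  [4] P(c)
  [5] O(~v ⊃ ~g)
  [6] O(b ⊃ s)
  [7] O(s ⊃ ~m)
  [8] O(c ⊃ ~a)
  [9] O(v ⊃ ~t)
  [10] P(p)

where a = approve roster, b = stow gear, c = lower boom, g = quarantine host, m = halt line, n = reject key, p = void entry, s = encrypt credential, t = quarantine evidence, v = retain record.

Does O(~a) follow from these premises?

Premise 8 is O(c ⊃ ~a), but O(c) is not derivable from the premises (the permission P(c) asserts only ~O(~c), not O(c)), so it does not yield O(~a).
No other premise forces O(~a). An ideal world satisfying every premise can still have ~a false, so O(~a) is not derivable.

No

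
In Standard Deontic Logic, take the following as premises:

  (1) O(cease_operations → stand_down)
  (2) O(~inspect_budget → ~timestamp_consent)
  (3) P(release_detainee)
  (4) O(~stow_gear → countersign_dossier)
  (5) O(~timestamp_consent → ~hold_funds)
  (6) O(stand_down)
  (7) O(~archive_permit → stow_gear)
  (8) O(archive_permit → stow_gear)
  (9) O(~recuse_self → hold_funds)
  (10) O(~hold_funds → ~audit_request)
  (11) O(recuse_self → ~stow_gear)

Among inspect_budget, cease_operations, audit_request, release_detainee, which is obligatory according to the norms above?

inspect_budget

By case analysis on ~archive_permit: premise 7 gives O(~archive_permit → stow_gear) and premise 8 gives O(archive_permit → stow_gear), so O(stow_gear) either way.
The contrapositive of premise 11 (O(recuse_self → ~stow_gear)) is O(stow_gear → ~recuse_self), and O(stow_gear) is already established, so O(~recuse_self).
With premise 9, O(~recuse_self → hold_funds), the K-axiom yields O(hold_funds).
Premise 5, O(~timestamp_consent → ~hold_funds), contraposes to O(hold_funds → timestamp_consent); with O(hold_funds) we get O(timestamp_consent).
Premise 2, O(~inspect_budget → ~timestamp_consent), contraposes to O(timestamp_consent → inspect_budget); with O(timestamp_consent) we get O(inspect_budget).
So O(inspect_budget) holds — inspect_budget is obligatory. None of the other listed options is made obligatory by any chain of premises.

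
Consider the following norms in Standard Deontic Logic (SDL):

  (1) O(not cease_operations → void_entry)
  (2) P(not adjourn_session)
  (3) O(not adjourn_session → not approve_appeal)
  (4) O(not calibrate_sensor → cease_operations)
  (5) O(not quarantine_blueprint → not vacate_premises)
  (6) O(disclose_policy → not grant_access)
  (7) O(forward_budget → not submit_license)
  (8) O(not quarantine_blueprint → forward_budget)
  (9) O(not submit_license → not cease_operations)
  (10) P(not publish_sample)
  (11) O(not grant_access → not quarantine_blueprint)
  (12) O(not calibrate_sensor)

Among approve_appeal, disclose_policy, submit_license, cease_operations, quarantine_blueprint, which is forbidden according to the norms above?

disclose_policy

Premise 12 gives O(not calibrate_sensor).
Premise 4 is O(not calibrate_sensor → cease_operations); since O(not calibrate_sensor), deontic closure gives O(cease_operations).
The contrapositive of premise 9 (O(not submit_license → not cease_operations)) is O(cease_operations → submit_license), and O(cease_operations) is already established, so O(submit_license).
Premise 7 is O(forward_budget → not submit_license); contrapositively O(submit_license → not forward_budget). Since O(submit_license) holds, K gives O(not forward_budget).
Premise 8, O(not quarantine_blueprint → forward_budget), contraposes to O(not forward_budget → quarantine_blueprint); with O(not forward_budget) we get O(quarantine_blueprint).
The contrapositive of premise 11 (O(not grant_access → not quarantine_blueprint)) is O(quarantine_blueprint → grant_access), and O(quarantine_blueprint) is already established, so O(grant_access).
The contrapositive of premise 6 (O(disclose_policy → not grant_access)) is O(grant_access → not disclose_policy), and O(grant_access) is already established, so O(not disclose_policy).
So O(not disclose_policy) holds, i.e. disclose_policy is forbidden. None of the other listed options is forbidden under the premises.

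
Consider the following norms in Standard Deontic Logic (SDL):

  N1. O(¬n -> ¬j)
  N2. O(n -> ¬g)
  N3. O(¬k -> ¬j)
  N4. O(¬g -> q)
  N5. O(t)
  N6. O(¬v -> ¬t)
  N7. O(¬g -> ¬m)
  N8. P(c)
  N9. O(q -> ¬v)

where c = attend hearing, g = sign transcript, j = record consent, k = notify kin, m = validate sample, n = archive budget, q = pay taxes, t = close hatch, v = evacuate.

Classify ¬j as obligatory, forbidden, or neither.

Premise 5 states O(t) outright.
Premise 6, O(¬v -> ¬t), contraposes to O(t -> v); with O(t) we get O(v).
Premise 9, O(q -> ¬v), contraposes to O(v -> ¬q); with O(v) we get O(¬q).
Premise 4 is O(¬g -> q); contrapositively O(¬q -> g). Since O(¬q) holds, K gives O(g).
The contrapositive of premise 2 (O(n -> ¬g)) is O(g -> ¬n), and O(g) is already established, so O(¬n).
Premise 1 is O(¬n -> ¬j); since O(¬n), deontic closure gives O(¬j).
Premises 3, 7, 8 do not contribute to this derivation.
Hence ¬j is obligatory.

Obligatory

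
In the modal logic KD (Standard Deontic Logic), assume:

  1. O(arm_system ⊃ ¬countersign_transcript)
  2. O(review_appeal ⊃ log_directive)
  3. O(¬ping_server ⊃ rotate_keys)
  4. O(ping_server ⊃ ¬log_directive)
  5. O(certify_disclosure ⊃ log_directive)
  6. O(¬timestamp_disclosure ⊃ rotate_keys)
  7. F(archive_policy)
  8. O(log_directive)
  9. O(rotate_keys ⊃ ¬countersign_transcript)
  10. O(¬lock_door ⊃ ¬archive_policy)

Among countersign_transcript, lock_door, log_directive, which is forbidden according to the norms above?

countersign_transcript

Premise 8 states O(log_directive) outright.
Premise 4 is O(ping_server ⊃ ¬log_directive); contrapositively O(log_directive ⊃ ¬ping_server). Since O(log_directive) holds, K gives O(¬ping_server).
Premise 3 is O(¬ping_server ⊃ rotate_keys); since O(¬ping_server), deontic closure gives O(rotate_keys).
Applying K to premise 9 (O(rotate_keys ⊃ ¬countersign_transcript)) and O(rotate_keys) yields O(¬countersign_transcript).
So O(¬countersign_transcript) holds, i.e. countersign_transcript is forbidden. None of the other listed options is forbidden under the premises.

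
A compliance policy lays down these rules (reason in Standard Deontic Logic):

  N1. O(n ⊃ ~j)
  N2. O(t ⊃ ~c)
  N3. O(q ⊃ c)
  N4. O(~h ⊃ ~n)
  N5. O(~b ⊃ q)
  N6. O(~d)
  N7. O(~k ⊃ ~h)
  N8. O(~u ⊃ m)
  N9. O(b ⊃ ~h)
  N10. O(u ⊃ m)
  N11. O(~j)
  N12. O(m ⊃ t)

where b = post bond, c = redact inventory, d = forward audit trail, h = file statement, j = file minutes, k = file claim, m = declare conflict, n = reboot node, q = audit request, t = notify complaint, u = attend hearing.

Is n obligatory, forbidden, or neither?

Forbidden

Premises 10 and 8 cover both cases: O(u ⊃ m) and O(~u ⊃ m). Since u ∨ ~u is a tautology, O(m) follows.
Premise 12 is O(m ⊃ t); since O(m), deontic closure gives O(t).
With premise 2, O(t ⊃ ~c), the K-axiom yields O(~c).
The contrapositive of premise 3 (O(q ⊃ c)) is O(~c ⊃ ~q), and O(~c) is already established, so O(~q).
The contrapositive of premise 5 (O(~b ⊃ q)) is O(~q ⊃ b), and O(~q) is already established, so O(b).
With premise 9, O(b ⊃ ~h), the K-axiom yields O(~h).
With premise 4, O(~h ⊃ ~n), the K-axiom yields O(~n).
Premises 1, 6, 7, 11 do not contribute to this derivation.
Thus O(~n), which is F(n): n is forbidden.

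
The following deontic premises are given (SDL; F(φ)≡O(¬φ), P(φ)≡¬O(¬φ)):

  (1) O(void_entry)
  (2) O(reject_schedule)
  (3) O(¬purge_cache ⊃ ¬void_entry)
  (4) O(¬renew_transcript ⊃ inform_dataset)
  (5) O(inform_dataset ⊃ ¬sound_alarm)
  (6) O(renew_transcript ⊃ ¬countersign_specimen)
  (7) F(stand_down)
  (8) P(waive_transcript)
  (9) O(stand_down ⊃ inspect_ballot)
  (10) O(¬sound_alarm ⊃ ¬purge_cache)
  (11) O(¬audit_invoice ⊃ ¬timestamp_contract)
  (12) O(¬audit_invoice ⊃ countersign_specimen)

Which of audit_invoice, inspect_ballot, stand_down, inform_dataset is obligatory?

audit_invoice

Premise 1 states O(void_entry) outright.
Premise 3, O(¬purge_cache ⊃ ¬void_entry), contraposes to O(void_entry ⊃ purge_cache); with O(void_entry) we get O(purge_cache).
The contrapositive of premise 10 (O(¬sound_alarm ⊃ ¬purge_cache)) is O(purge_cache ⊃ sound_alarm), and O(purge_cache) is already established, so O(sound_alarm).
The contrapositive of premise 5 (O(inform_dataset ⊃ ¬sound_alarm)) is O(sound_alarm ⊃ ¬inform_dataset), and O(sound_alarm) is already established, so O(¬inform_dataset).
Premise 4 is O(¬renew_transcript ⊃ inform_dataset); contrapositively O(¬inform_dataset ⊃ renew_transcript). Since O(¬inform_dataset) holds, K gives O(renew_transcript).
Premise 6 is O(renew_transcript ⊃ ¬countersign_specimen); since O(renew_transcript), deontic closure gives O(¬countersign_specimen).
Premise 12, O(¬audit_invoice ⊃ countersign_specimen), contraposes to O(¬countersign_specimen ⊃ audit_invoice); with O(¬countersign_specimen) we get O(audit_invoice).
So O(audit_invoice) holds — audit_invoice is obligatory. None of the other listed options is made obligatory by any chain of premises.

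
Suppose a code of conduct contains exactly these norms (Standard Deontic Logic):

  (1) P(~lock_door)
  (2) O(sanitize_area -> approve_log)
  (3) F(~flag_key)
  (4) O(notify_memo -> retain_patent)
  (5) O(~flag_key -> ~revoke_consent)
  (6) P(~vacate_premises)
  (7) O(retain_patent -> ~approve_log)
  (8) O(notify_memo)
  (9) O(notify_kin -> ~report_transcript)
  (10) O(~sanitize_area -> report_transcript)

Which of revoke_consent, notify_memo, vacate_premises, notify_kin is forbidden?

From premise 8 we have O(notify_memo).
Applying K to premise 4 (O(notify_memo -> retain_patent)) and O(notify_memo) yields O(retain_patent).
From O(retain_patent) and premise 7, O(retain_patent -> ~approve_log), we obtain O(~approve_log).
Premise 2 is O(sanitize_area -> approve_log); contrapositively O(~approve_log -> ~sanitize_area). Since O(~approve_log) holds, K gives O(~sanitize_area).
Applying K to premise 10 (O(~sanitize_area -> report_transcript)) and O(~sanitize_area) yields O(report_transcript).
The contrapositive of premise 9 (O(notify_kin -> ~report_transcript)) is O(report_transcript -> ~notify_kin), and O(report_transcript) is already established, so O(~notify_kin).
So O(~notify_kin) holds, i.e. notify_kin is forbidden. None of the other listed options is forbidden under the premises.

notify_kin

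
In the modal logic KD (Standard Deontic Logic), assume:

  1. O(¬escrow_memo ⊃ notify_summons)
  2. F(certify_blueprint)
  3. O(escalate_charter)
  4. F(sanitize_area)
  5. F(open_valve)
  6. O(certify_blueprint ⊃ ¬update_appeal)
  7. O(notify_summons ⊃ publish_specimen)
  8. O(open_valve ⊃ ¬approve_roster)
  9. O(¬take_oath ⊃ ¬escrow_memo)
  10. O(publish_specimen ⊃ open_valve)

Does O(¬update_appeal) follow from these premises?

Premise 6 is O(certify_blueprint ⊃ ¬update_appeal), but O(certify_blueprint) is not derivable from the premises, so it does not yield O(¬update_appeal).
No other premise forces O(¬update_appeal). An ideal world satisfying every premise can still have ¬update_appeal false, so O(¬update_appeal) is not derivable.

No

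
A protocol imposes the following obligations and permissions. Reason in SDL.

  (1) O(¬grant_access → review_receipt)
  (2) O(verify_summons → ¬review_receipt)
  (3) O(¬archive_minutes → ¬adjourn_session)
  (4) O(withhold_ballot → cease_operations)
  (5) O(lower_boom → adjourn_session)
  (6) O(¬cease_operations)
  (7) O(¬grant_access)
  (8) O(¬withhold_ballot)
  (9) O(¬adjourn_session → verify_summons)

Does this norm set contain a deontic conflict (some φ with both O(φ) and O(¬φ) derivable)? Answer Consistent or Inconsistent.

Premise 4 is O(withhold_ballot → cease_operations), but O(withhold_ballot) is not derivable from the premises, so it does not yield O(cease_operations).
So O(cease_operations) is not derivable, and the apparent clash with O(¬cease_operations) does not arise.
A world satisfying every obligation exists (e.g. adjourn_session=true, archive_minutes=true, cease_operations=false, grant_access=false, lower_boom=false, review_receipt=true, verify_summons=false, withhold_ballot=false); no atom is both obligatory and forbidden, so the set is consistent.

Consistent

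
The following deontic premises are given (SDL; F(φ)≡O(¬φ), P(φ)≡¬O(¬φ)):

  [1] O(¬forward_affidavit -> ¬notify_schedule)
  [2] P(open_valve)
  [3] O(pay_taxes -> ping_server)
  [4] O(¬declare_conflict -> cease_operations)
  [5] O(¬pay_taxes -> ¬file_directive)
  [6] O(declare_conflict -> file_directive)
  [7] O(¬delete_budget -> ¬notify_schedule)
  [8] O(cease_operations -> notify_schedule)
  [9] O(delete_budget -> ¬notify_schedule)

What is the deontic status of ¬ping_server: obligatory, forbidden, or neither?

Forbidden

Premises 7 and 9 are O(¬delete_budget -> ¬notify_schedule) and O(delete_budget -> ¬notify_schedule); every ideal world satisfies ¬delete_budget or delete_budget, so in either case ¬notify_schedule holds — hence O(¬notify_schedule).
Premise 8, O(cease_operations -> notify_schedule), contraposes to O(¬notify_schedule -> ¬cease_operations); with O(¬notify_schedule) we get O(¬cease_operations).
Premise 4, O(¬declare_conflict -> cease_operations), contraposes to O(¬cease_operations -> declare_conflict); with O(¬cease_operations) we get O(declare_conflict).
Premise 6 is O(declare_conflict -> file_directive); since O(declare_conflict), deontic closure gives O(file_directive).
Premise 5, O(¬pay_taxes -> ¬file_directive), contraposes to O(file_directive -> pay_taxes); with O(file_directive) we get O(pay_taxes).
From O(pay_taxes) and premise 3, O(pay_taxes -> ping_server), we obtain O(ping_server).
Premises 1, 2 do not contribute to this derivation.
Thus O(ping_server), which is F(¬ping_server): ¬ping_server is forbidden.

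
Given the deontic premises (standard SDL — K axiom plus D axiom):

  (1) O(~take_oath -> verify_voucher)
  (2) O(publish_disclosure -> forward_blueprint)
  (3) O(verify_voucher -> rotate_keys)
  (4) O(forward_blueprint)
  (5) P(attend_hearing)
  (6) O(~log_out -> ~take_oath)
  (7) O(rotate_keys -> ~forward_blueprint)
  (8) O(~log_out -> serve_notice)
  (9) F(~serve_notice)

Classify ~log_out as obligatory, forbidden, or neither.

Forbidden

Premise 4 states O(forward_blueprint) outright.
Premise 7 is O(rotate_keys -> ~forward_blueprint); contrapositively O(forward_blueprint -> ~rotate_keys). Since O(forward_blueprint) holds, K gives O(~rotate_keys).
The contrapositive of premise 3 (O(verify_voucher -> rotate_keys)) is O(~rotate_keys -> ~verify_voucher), and O(~rotate_keys) is already established, so O(~verify_voucher).
Premise 1 is O(~take_oath -> verify_voucher); contrapositively O(~verify_voucher -> take_oath). Since O(~verify_voucher) holds, K gives O(take_oath).
Premise 6 is O(~log_out -> ~take_oath); contrapositively O(take_oath -> log_out). Since O(take_oath) holds, K gives O(log_out).
Premises 2, 5, 8, 9 do not contribute to this derivation.
Thus O(log_out), which is F(~log_out): ~log_out is forbidden.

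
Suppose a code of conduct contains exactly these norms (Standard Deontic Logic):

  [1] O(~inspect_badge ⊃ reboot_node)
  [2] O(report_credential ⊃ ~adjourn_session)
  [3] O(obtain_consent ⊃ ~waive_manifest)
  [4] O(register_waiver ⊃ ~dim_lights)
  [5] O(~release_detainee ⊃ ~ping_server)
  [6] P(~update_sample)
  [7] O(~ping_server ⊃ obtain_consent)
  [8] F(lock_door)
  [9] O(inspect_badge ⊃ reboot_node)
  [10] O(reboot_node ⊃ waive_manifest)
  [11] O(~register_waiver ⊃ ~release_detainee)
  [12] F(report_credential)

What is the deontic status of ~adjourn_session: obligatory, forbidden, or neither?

Premise 2 is O(report_credential ⊃ ~adjourn_session), but O(report_credential) is not derivable from the premises, so it does not yield O(~adjourn_session).
No premise or chain of K-axiom applications forces O(~adjourn_session), and none forces O(adjourn_session). So ~adjourn_session is neither obligatory nor forbidden under these norms.

Neither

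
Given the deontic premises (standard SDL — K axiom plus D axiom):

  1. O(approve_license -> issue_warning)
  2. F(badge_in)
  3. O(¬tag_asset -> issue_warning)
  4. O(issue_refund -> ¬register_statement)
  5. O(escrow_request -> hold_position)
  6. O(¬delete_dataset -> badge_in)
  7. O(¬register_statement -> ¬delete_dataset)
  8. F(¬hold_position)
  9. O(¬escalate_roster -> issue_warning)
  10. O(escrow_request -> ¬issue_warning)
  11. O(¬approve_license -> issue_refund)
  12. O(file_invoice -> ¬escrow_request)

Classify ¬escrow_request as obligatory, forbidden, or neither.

Premise 2 is F(badge_in), i.e. O(¬badge_in).
Premise 6 is O(¬delete_dataset -> badge_in); contrapositively O(¬badge_in -> delete_dataset). Since O(¬badge_in) holds, K gives O(delete_dataset).
Premise 7 is O(¬register_statement -> ¬delete_dataset); contrapositively O(delete_dataset -> register_statement). Since O(delete_dataset) holds, K gives O(register_statement).
Premise 4 is O(issue_refund -> ¬register_statement); contrapositively O(register_statement -> ¬issue_refund). Since O(register_statement) holds, K gives O(¬issue_refund).
The contrapositive of premise 11 (O(¬approve_license -> issue_refund)) is O(¬issue_refund -> approve_license), and O(¬issue_refund) is already established, so O(approve_license).
From O(approve_license) and premise 1, O(approve_license -> issue_warning), we obtain O(issue_warning).
The contrapositive of premise 10 (O(escrow_request -> ¬issue_warning)) is O(issue_warning -> ¬escrow_request), and O(issue_warning) is already established, so O(¬escrow_request).
Premises 3, 5, 8, 9, 12 do not contribute to this derivation.
Hence ¬escrow_request is obligatory.

Obligatory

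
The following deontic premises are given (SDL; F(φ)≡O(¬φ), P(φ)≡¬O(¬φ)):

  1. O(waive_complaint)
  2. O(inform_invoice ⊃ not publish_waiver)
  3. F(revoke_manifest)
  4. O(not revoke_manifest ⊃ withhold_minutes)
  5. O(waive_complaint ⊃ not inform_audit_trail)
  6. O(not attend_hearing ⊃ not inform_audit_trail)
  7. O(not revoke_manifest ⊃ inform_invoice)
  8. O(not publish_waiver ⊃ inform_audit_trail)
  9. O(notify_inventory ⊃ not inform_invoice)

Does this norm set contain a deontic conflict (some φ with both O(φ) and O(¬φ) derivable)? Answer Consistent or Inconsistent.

Inconsistent

Premise 1 states O(waive_complaint) outright.
With premise 5, O(waive_complaint ⊃ not inform_audit_trail), the K-axiom yields O(not inform_audit_trail).
Premise 8, O(not publish_waiver ⊃ inform_audit_trail), contraposes to O(not inform_audit_trail ⊃ publish_waiver); with O(not inform_audit_trail) we get O(publish_waiver).
The contrapositive of premise 2 (O(inform_invoice ⊃ not publish_waiver)) is O(publish_waiver ⊃ not inform_invoice), and O(publish_waiver) is already established, so O(not inform_invoice).
Premise 7 is O(not revoke_manifest ⊃ inform_invoice); contrapositively O(not inform_invoice ⊃ revoke_manifest). Since O(not inform_invoice) holds, K gives O(revoke_manifest).
Yet premise 3 is F(revoke_manifest), i.e. O(not revoke_manifest).
We now have both O(revoke_manifest) and O(not revoke_manifest) — revoke_manifest is simultaneously obligatory and forbidden, violating the D-axiom.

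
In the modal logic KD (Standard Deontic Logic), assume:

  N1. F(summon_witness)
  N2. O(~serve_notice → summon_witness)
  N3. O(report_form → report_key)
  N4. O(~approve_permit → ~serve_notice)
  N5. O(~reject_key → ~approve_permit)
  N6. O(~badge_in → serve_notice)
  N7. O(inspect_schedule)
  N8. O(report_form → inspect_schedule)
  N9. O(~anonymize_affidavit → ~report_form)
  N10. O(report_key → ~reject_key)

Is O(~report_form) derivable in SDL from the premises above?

Premise 1, F(summon_witness), is equivalent to O(~summon_witness).
The contrapositive of premise 2 (O(~serve_notice → summon_witness)) is O(~summon_witness → serve_notice), and O(~summon_witness) is already established, so O(serve_notice).
The contrapositive of premise 4 (O(~approve_permit → ~serve_notice)) is O(serve_notice → approve_permit), and O(serve_notice) is already established, so O(approve_permit).
The contrapositive of premise 5 (O(~reject_key → ~approve_permit)) is O(approve_permit → reject_key), and O(approve_permit) is already established, so O(reject_key).
The contrapositive of premise 10 (O(report_key → ~reject_key)) is O(reject_key → ~report_key), and O(reject_key) is already established, so O(~report_key).
Premise 3, O(report_form → report_key), contraposes to O(~report_key → ~report_form); with O(~report_key) we get O(~report_form).
Premises 6, 7, 8, 9 do not contribute to this derivation.
So O(~report_form) follows.

Yes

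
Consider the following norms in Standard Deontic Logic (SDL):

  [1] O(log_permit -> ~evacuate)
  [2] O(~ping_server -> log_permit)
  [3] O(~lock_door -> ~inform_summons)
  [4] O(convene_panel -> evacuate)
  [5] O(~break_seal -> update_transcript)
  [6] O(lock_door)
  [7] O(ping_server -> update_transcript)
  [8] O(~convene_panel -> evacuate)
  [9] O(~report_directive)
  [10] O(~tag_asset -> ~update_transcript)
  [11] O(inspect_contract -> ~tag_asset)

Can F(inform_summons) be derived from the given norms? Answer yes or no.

Premise 3 is O(~lock_door -> ~inform_summons), but O(~lock_door) is not derivable from the premises, so it does not yield O(~inform_summons).
No other premise forces O(~inform_summons). An ideal world satisfying every premise can still have inform_summons true, so F(inform_summons) is not derivable.

No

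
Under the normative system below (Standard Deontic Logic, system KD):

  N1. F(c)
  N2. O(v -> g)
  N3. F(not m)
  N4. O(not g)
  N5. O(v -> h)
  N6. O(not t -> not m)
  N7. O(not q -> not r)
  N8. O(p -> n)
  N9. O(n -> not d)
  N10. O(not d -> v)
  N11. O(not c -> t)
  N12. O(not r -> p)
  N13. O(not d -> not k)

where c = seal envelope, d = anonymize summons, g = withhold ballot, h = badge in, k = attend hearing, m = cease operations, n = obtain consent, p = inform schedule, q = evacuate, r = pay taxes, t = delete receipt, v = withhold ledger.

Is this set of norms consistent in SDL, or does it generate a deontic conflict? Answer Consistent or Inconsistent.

Consistent

Premise 6 is O(not t -> not m), but O(not t) is not derivable from the premises, so it does not yield O(not m).
So O(not m) is not derivable, and the apparent clash with O(m) does not arise.
A world satisfying every obligation exists (e.g. c=false, d=true, g=false, h=false, k=false, m=true, n=false, p=false, q=true, r=true, t=true, v=false); no atom is both obligatory and forbidden, so the set is consistent.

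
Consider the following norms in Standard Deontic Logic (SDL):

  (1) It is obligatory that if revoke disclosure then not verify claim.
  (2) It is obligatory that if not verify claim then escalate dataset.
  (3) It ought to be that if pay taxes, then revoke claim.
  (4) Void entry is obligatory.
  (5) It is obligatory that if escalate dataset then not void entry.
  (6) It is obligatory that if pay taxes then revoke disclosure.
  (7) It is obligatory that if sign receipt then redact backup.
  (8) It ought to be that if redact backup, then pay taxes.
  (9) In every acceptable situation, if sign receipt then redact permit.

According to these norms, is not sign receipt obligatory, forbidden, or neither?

Obligatory

From premise 4 we have O(void_entry).
Premise 5, O(escalate_dataset → ¬void_entry), contraposes to O(void_entry → ¬escalate_dataset); with O(void_entry) we get O(¬escalate_dataset).
Premise 2, O(¬verify_claim → escalate_dataset), contraposes to O(¬escalate_dataset → verify_claim); with O(¬escalate_dataset) we get O(verify_claim).
The contrapositive of premise 1 (O(revoke_disclosure → ¬verify_claim)) is O(verify_claim → ¬revoke_disclosure), and O(verify_claim) is already established, so O(¬revoke_disclosure).
Premise 6, O(pay_taxes → revoke_disclosure), contraposes to O(¬revoke_disclosure → ¬pay_taxes); with O(¬revoke_disclosure) we get O(¬pay_taxes).
The contrapositive of premise 8 (O(redact_backup → pay_taxes)) is O(¬pay_taxes → ¬redact_backup), and O(¬pay_taxes) is already established, so O(¬redact_backup).
Premise 7 is O(sign_receipt → redact_backup); contrapositively O(¬redact_backup → ¬sign_receipt). Since O(¬redact_backup) holds, K gives O(¬sign_receipt).
Premises 3, 9 do not contribute to this derivation.
Hence ¬sign_receipt is obligatory.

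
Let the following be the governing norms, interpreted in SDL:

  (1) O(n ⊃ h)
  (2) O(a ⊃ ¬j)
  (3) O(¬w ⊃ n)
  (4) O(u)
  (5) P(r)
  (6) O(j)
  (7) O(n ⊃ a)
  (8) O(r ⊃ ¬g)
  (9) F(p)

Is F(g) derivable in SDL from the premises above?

Premise 8 is O(r ⊃ ¬g), but O(r) is not derivable from the premises (the permission P(r) asserts only ¬O(¬r), not O(r)), so it does not yield O(¬g).
No other premise forces O(¬g). An ideal world satisfying every premise can still have g true, so F(g) is not derivable.

No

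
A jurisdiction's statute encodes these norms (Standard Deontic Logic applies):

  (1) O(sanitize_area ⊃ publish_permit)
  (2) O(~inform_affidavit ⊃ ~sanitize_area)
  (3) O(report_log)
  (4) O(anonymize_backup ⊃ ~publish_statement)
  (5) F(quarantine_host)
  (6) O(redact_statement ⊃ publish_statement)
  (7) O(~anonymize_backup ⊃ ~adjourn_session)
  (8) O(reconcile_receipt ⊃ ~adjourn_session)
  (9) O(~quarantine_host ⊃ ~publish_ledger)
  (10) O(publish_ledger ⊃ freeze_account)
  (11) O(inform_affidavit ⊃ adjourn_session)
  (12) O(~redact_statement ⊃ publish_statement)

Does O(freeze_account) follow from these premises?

Premise 10 is O(publish_ledger ⊃ freeze_account), but O(publish_ledger) is not derivable from the premises, so it does not yield O(freeze_account).
No other premise forces O(freeze_account). An ideal world satisfying every premise can still have freeze_account false, so O(freeze_account) is not derivable.

No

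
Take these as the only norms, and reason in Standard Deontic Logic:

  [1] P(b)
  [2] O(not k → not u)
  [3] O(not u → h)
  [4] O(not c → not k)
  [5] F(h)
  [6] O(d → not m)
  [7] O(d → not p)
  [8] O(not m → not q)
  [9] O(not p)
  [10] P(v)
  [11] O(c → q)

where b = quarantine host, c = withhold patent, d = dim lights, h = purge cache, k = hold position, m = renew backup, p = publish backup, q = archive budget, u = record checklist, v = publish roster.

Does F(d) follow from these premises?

Yes

Premise 5 is F(h), i.e. O(not h).
Premise 3 is O(not u → h); contrapositively O(not h → u). Since O(not h) holds, K gives O(u).
Premise 2, O(not k → not u), contraposes to O(u → k); with O(u) we get O(k).
The contrapositive of premise 4 (O(not c → not k)) is O(k → c), and O(k) is already established, so O(c).
With premise 11, O(c → q), the K-axiom yields O(q).
Premise 8, O(not m → not q), contraposes to O(q → m); with O(q) we get O(m).
The contrapositive of premise 6 (O(d → not m)) is O(m → not d), and O(m) is already established, so O(not d).
Premises 1, 7, 9, 10 do not contribute to this derivation.
So O(not d) holds, i.e. F(d). The claim follows.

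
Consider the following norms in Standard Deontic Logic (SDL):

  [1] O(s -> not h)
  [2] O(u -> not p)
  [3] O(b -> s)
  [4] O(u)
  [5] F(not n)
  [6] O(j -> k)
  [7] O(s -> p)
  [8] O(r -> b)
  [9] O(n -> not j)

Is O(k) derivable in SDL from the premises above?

No

Premise 6 is O(j -> k), but O(j) is not derivable from the premises, so it does not yield O(k).
No other premise forces O(k). An ideal world satisfying every premise can still have k false, so O(k) is not derivable.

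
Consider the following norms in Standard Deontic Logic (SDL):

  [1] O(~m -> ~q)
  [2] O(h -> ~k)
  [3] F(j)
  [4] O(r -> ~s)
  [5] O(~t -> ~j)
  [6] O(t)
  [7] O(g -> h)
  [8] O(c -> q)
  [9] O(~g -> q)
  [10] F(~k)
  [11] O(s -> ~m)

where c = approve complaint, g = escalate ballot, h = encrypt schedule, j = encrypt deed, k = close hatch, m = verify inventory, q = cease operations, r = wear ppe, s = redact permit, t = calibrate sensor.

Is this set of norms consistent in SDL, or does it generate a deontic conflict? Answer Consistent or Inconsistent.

Consistent

Premise 5 is O(~t -> ~j); even if O(~j) held, inferring O(~t) would be affirming the consequent — invalid.
So O(~t) is not derivable, and the apparent clash with O(t) does not arise.
A world satisfying every obligation exists (e.g. c=false, g=false, h=false, j=false, k=true, m=true, q=true, r=false, s=false, t=true); no atom is both obligatory and forbidden, so the set is consistent.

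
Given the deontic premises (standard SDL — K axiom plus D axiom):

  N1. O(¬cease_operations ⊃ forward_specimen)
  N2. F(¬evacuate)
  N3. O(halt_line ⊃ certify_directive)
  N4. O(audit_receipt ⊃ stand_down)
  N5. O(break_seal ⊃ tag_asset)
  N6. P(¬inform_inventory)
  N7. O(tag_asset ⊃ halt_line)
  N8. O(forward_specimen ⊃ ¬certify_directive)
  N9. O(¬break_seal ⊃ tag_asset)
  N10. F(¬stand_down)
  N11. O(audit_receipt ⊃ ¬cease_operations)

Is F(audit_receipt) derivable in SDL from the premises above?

Premises 5 and 9 cover both cases: O(break_seal ⊃ tag_asset) and O(¬break_seal ⊃ tag_asset). Since break_seal ∨ ¬break_seal is a tautology, O(tag_asset) follows.
With premise 7, O(tag_asset ⊃ halt_line), the K-axiom yields O(halt_line).
Applying K to premise 3 (O(halt_line ⊃ certify_directive)) and O(halt_line) yields O(certify_directive).
The contrapositive of premise 8 (O(forward_specimen ⊃ ¬certify_directive)) is O(certify_directive ⊃ ¬forward_specimen), and O(certify_directive) is already established, so O(¬forward_specimen).
Premise 1, O(¬cease_operations ⊃ forward_specimen), contraposes to O(¬forward_specimen ⊃ cease_operations); with O(¬forward_specimen) we get O(cease_operations).
Premise 11 is O(audit_receipt ⊃ ¬cease_operations); contrapositively O(cease_operations ⊃ ¬audit_receipt). Since O(cease_operations) holds, K gives O(¬audit_receipt).
Premises 2, 4, 6, 10 do not contribute to this derivation.
So O(¬audit_receipt) holds, i.e. F(audit_receipt). The claim follows.

Yes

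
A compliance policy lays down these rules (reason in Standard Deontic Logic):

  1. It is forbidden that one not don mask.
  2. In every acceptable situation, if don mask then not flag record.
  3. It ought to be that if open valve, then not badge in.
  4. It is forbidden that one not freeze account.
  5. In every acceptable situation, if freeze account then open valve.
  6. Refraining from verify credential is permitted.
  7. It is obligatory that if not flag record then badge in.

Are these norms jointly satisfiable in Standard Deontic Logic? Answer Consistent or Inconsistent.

Inconsistent

Premise 4, F(¬freeze_account), is equivalent to O(freeze_account).
Premise 5 is O(freeze_account → open_valve); since O(freeze_account), deontic closure gives O(open_valve).
With premise 3, O(open_valve → ¬badge_in), the K-axiom yields O(¬badge_in).
The contrapositive of premise 7 (O(¬flag_record → badge_in)) is O(¬badge_in → flag_record), and O(¬badge_in) is already established, so O(flag_record).
Premise 2, O(don_mask → ¬flag_record), contraposes to O(flag_record → ¬don_mask); with O(flag_record) we get O(¬don_mask).
However, F(¬don_mask) at premise 1 amounts to O(don_mask).
We now have both O(¬don_mask) and O(don_mask) — don_mask is simultaneously obligatory and forbidden, violating the D-axiom.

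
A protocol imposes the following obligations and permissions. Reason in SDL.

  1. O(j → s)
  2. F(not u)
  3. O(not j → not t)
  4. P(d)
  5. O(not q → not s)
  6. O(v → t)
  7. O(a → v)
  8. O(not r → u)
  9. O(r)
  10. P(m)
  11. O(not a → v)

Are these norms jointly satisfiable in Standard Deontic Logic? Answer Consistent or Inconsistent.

Premise 8 is O(not r → u); even if O(u) held, inferring O(not r) would be affirming the consequent — invalid.
So O(not r) is not derivable, and the apparent clash with O(r) does not arise.
A world satisfying every obligation exists (e.g. a=false, d=false, j=true, m=false, q=true, r=true, s=true, t=true, u=true, v=true); no atom is both obligatory and forbidden, so the set is consistent.

Consistent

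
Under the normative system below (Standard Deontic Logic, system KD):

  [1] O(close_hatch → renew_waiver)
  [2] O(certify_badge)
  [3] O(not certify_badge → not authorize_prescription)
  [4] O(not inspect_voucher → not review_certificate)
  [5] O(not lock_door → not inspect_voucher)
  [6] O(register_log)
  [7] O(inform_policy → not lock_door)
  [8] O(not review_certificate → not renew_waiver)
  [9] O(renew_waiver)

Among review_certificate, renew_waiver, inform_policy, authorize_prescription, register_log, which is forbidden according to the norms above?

Premise 9 states O(renew_waiver) outright.
Premise 8, O(not review_certificate → not renew_waiver), contraposes to O(renew_waiver → review_certificate); with O(renew_waiver) we get O(review_certificate).
Premise 4, O(not inspect_voucher → not review_certificate), contraposes to O(review_certificate → inspect_voucher); with O(review_certificate) we get O(inspect_voucher).
The contrapositive of premise 5 (O(not lock_door → not inspect_voucher)) is O(inspect_voucher → lock_door), and O(inspect_voucher) is already established, so O(lock_door).
Premise 7 is O(inform_policy → not lock_door); contrapositively O(lock_door → not inform_policy). Since O(lock_door) holds, K gives O(not inform_policy).
So O(not inform_policy) holds, i.e. inform_policy is forbidden. None of the other listed options is forbidden under the premises.

inform_policy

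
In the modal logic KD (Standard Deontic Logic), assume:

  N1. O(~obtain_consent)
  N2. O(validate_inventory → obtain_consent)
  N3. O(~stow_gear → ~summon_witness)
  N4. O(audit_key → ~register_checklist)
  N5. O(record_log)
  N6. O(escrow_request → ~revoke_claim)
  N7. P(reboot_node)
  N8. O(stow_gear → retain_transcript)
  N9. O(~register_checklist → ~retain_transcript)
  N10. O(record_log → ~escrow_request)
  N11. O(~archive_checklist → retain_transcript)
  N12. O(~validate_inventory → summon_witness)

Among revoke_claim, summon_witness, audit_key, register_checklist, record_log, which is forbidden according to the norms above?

Premise 1 gives O(~obtain_consent).
Premise 2 is O(validate_inventory → obtain_consent); contrapositively O(~obtain_consent → ~validate_inventory). Since O(~obtain_consent) holds, K gives O(~validate_inventory).
From O(~validate_inventory) and premise 12, O(~validate_inventory → summon_witness), we obtain O(summon_witness).
The contrapositive of premise 3 (O(~stow_gear → ~summon_witness)) is O(summon_witness → stow_gear), and O(summon_witness) is already established, so O(stow_gear).
From O(stow_gear) and premise 8, O(stow_gear → retain_transcript), we obtain O(retain_transcript).
Premise 9 is O(~register_checklist → ~retain_transcript); contrapositively O(retain_transcript → register_checklist). Since O(retain_transcript) holds, K gives O(register_checklist).
Premise 4, O(audit_key → ~register_checklist), contraposes to O(register_checklist → ~audit_key); with O(register_checklist) we get O(~audit_key).
So O(~audit_key) holds, i.e. audit_key is forbidden. None of the other listed options is forbidden under the premises.

audit_key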